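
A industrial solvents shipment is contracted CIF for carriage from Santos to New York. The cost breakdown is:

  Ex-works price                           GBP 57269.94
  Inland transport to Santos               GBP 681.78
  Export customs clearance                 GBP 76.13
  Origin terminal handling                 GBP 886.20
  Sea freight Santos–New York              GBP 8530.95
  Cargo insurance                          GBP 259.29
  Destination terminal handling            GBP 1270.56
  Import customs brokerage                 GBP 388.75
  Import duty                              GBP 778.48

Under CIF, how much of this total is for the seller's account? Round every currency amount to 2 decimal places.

CIF: the seller pays costs through ocean freight and marine insurance to the destination port.
Seller's account: goods 57269.94 + inland to port 681.78 + export clearance 76.13 + origin terminal 886.20 + freight 8530.95 + insurance 259.29 = 67704.29
Buyer's account: destination terminal 1270.56 + brokerage 388.75 + duty 778.48 = 2437.79

Seller's account: GBP 67704.29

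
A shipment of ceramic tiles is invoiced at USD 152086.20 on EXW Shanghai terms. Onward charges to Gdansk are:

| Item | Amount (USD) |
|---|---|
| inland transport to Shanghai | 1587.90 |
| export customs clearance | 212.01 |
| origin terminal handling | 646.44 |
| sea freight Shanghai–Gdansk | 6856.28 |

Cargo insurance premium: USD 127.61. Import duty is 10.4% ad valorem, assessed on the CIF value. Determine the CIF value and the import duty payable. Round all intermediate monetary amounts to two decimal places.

CIF = EXW price + pre-shipment costs + freight + insurance
CIF = 152086.20 + 1587.90 + 212.01 + 646.44 + 6856.28 + 127.61 = 161516.44
Import duty = 161516.44 × 10.4% = 16797.71

CIF value: USD 161516.44; import duty: USD 16797.71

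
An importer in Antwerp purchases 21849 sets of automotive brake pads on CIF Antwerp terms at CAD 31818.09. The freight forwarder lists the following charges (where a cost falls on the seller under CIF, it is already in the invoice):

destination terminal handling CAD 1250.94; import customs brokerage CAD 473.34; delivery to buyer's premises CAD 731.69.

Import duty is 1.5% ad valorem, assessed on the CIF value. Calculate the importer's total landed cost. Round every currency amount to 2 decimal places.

CIF: the seller pays costs through ocean freight and marine insurance to the destination port.
The CIF price already equals the CIF value: 31818.09
Import duty = 31818.09 × 1.5% = 477.27
Buyer bears: destination terminal 1250.94 + brokerage 473.34 + delivery 731.69 + duty 477.27 = 2933.24
Landed cost = invoice 31818.09 + 2933.24 = 34751.33

Total landed cost: CAD 34751.33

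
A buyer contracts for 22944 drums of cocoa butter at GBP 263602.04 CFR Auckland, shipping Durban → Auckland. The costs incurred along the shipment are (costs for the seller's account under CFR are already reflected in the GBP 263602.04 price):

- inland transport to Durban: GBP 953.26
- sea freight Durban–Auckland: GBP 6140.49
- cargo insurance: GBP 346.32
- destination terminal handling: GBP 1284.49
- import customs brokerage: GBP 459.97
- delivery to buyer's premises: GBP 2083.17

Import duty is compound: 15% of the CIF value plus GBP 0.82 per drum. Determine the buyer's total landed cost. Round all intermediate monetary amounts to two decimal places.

Total landed cost: GBP 326182.32

CFR: the seller pays costs through ocean freight to the destination port, but not insurance.
Already in the invoice (seller's account under CFR): inland to port, freight — exclude.
CIF value = CFR price + insurance = 263602.04 + 346.32 = 263948.36
Ad valorem component: 263948.36 × 15% = 39592.25
Specific component: 22944 × 0.82 = 18814.08
Import duty = 39592.25 + 18814.08 = 58406.33
Buyer bears: insurance 346.32 + destination terminal 1284.49 + brokerage 459.97 + delivery 2083.17 + duty 58406.33 = 62580.28
Landed cost = invoice 263602.04 + 62580.28 = 326182.32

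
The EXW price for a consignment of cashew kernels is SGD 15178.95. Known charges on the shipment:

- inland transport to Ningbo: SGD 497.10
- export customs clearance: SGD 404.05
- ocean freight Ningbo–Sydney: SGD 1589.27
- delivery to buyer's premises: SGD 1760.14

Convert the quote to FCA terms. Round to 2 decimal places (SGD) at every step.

FCA price: SGD 16080.10

Not relevant to the conversion: freight, delivery — on the buyer under both terms; not part of either seller's price.
From EXW to FCA, the seller additionally bears: inland to port, export clearance.
FCA price = 15178.95 + 497.10 + 404.05 = 16080.10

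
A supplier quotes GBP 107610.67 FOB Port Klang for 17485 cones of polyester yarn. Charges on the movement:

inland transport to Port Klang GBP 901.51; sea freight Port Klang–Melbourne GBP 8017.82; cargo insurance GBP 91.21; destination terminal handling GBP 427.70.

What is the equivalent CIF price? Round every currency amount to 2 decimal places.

Not relevant to the conversion: inland to port — on the seller under both FOB and CIF; already in the FOB price and stays in the CIF price. destination terminal — on the buyer under both terms; not part of either seller's price.
From FOB to CIF, the seller additionally bears: freight, insurance.
CIF price = 107610.67 + 8017.82 + 91.21 = 115719.70

CIF price: GBP 115719.70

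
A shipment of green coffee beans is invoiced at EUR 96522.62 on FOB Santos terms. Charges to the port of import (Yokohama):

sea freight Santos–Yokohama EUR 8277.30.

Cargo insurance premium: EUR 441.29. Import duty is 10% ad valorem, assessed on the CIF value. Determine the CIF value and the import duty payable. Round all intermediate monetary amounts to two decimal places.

CIF = FOB price + freight + insurance
CIF = 96522.62 + 8277.30 + 441.29 = 105241.21
Import duty = 105241.21 × 10% = 10524.12

CIF value: EUR 105241.21; import duty: EUR 10524.12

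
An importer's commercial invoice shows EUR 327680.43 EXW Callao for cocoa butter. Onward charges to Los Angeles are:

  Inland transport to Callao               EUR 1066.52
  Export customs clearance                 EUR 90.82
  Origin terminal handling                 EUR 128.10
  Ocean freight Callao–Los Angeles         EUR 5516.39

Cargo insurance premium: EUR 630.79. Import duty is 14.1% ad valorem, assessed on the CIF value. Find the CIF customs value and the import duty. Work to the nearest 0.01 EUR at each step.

CIF = EXW price + pre-shipment costs + freight + insurance
CIF = 327680.43 + 1066.52 + 90.82 + 128.10 + 5516.39 + 630.79 = 335113.05
Import duty = 335113.05 × 14.1% = 47250.94

CIF value: EUR 335113.05; import duty: EUR 47250.94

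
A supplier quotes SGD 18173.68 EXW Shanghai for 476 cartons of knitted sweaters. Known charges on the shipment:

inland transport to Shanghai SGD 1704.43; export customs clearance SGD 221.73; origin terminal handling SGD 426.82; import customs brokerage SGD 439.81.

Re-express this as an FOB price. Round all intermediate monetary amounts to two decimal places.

FOB price: SGD 20526.66

Not relevant to the conversion: brokerage — on the buyer under both terms; not part of either seller's price.
From EXW to FOB, the seller additionally bears: inland to port, export clearance, origin terminal.
FOB price = 18173.68 + 1704.43 + 221.73 + 426.82 = 20526.66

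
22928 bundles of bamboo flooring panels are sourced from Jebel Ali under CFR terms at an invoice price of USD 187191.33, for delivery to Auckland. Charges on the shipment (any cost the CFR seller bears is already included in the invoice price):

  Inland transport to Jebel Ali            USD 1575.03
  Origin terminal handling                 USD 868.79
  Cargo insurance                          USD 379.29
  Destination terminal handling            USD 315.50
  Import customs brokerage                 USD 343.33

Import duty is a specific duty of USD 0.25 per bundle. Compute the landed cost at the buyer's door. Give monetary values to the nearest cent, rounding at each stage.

Total landed cost: USD 193961.45

CFR: the seller pays costs through ocean freight to the destination port, but not insurance.
Already in the invoice (seller's account under CFR): inland to port, origin terminal — exclude.
CIF value = CFR price + insurance = 187191.33 + 379.29 = 187570.62
Import duty = 22928 × 0.25 = 5732.00
Buyer bears: insurance 379.29 + destination terminal 315.50 + brokerage 343.33 + duty 5732.00 = 6770.12
Landed cost = invoice 187191.33 + 6770.12 = 193961.45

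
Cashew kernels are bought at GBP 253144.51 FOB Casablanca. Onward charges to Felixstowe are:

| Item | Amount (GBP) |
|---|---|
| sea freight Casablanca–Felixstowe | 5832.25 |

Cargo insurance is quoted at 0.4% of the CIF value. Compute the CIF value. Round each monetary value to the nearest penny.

CIF value: GBP 260016.83

Let C be the CIF value. C = FOB price + freight + 0.4% × C
C − 0.4% × C = 253144.51 + 5832.25
0.996 × C = 258976.76
C = 258976.76 / 0.996 = 260016.83
Insurance premium = 0.4% × 260016.83 = 1040.07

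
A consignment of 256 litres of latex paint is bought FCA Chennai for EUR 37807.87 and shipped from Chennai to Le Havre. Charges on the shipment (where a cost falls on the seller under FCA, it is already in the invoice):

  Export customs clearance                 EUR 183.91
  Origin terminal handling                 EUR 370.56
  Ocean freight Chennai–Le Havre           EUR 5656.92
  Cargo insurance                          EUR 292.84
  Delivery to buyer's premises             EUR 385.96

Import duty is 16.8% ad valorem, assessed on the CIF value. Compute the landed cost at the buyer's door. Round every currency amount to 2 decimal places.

Total landed cost: EUR 51927.69

FCA: the seller delivers export-cleared goods to the carrier; the buyer bears costs from that point.
Already in the invoice (seller's account under FCA): export clearance — exclude.
CIF value = FCA price + origin terminal + freight + insurance = 37807.87 + 370.56 + 5656.92 + 292.84 = 44128.19
Import duty = 44128.19 × 16.8% = 7413.54
Buyer bears: origin terminal 370.56 + freight 5656.92 + insurance 292.84 + delivery 385.96 + duty 7413.54 = 14119.82
Landed cost = invoice 37807.87 + 14119.82 = 51927.69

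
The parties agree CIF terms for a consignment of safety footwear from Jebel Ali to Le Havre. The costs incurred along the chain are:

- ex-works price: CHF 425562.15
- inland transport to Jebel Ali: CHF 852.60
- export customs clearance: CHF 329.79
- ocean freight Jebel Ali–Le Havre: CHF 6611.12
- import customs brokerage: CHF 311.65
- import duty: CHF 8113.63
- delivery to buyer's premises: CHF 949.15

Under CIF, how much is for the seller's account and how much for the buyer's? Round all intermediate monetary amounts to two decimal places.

CIF: the seller pays costs through ocean freight and marine insurance to the destination port.
Seller's account: goods 425562.15 + inland to port 852.60 + export clearance 329.79 + freight 6611.12 = 433355.66
Buyer's account: brokerage 311.65 + duty 8113.63 + delivery 949.15 = 9374.43

Seller: CHF 433355.66; buyer: CHF 9374.43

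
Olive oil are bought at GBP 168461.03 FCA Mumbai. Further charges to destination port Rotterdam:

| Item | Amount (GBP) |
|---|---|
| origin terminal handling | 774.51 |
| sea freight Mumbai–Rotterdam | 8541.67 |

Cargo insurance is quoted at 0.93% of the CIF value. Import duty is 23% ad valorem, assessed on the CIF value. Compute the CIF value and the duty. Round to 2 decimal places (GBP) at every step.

Let C be the CIF value. C = FCA price + pre-shipment costs + freight + 0.93% × C
C − 0.93% × C = 168461.03 + 774.51 + 8541.67
0.9907 × C = 177777.21
C = 177777.21 / 0.9907 = 179446.06
Insurance premium = 0.93% × 179446.06 = 1668.85
Import duty = 179446.06 × 23% = 41272.59

CIF value: GBP 179446.06; import duty: GBP 41272.59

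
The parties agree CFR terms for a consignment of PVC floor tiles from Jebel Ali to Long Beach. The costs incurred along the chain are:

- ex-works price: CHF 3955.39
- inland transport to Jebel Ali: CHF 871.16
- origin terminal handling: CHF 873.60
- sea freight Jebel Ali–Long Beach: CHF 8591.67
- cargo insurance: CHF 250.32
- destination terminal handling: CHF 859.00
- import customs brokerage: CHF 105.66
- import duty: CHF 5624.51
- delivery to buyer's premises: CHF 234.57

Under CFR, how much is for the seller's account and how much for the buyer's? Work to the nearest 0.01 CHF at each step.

CFR: the seller pays costs through ocean freight to the destination port, but not insurance.
Seller's account: goods 3955.39 + inland to port 871.16 + origin terminal 873.60 + freight 8591.67 = 14291.82
Buyer's account: insurance 250.32 + destination terminal 859.00 + brokerage 105.66 + duty 5624.51 + delivery 234.57 = 7074.06

Seller: CHF 14291.82; buyer: CHF 7074.06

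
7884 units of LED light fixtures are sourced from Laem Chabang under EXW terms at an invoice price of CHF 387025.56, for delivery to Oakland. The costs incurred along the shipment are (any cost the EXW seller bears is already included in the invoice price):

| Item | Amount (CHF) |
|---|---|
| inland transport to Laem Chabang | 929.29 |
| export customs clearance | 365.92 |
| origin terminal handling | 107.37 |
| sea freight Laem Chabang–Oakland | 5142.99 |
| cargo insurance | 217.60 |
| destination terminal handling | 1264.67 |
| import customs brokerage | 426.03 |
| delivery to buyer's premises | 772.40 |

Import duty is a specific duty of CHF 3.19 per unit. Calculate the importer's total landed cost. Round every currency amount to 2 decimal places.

EXW: the seller makes goods available at their premises; the buyer bears all onward costs.
CIF value = EXW price + inland to port + export clearance + origin terminal + freight + insurance = 387025.56 + 929.29 + 365.92 + 107.37 + 5142.99 + 217.60 = 393788.73
Import duty = 7884 × 3.19 = 25149.96
Buyer bears: inland to port 929.29 + export clearance 365.92 + origin terminal 107.37 + freight 5142.99 + insurance 217.60 + destination terminal 1264.67 + brokerage 426.03 + delivery 772.40 + duty 25149.96 = 34376.23
Landed cost = invoice 387025.56 + 34376.23 = 421401.79

Total landed cost: CHF 421401.79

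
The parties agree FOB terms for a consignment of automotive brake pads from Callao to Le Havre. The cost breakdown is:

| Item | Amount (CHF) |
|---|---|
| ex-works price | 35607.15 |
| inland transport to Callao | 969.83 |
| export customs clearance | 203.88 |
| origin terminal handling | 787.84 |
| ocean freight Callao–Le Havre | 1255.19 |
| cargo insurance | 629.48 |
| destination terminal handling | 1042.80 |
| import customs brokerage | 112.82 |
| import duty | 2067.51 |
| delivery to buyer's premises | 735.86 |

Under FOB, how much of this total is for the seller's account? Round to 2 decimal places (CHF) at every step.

FOB: the seller bears costs until goods are on board at the origin port; the buyer bears freight, insurance and all costs thereafter.
Seller's account: goods 35607.15 + inland to port 969.83 + export clearance 203.88 + origin terminal 787.84 = 37568.70
Buyer's account: freight 1255.19 + insurance 629.48 + destination terminal 1042.80 + brokerage 112.82 + duty 2067.51 + delivery 735.86 = 5843.66

Seller's account: CHF 37568.70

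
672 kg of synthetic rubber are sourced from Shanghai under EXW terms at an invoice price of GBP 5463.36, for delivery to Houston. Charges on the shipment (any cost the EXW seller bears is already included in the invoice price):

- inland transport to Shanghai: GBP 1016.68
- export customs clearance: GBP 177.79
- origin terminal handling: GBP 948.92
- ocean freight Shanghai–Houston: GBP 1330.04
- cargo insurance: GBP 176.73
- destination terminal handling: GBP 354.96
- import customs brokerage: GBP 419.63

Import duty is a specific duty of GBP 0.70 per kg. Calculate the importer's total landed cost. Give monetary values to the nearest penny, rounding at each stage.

EXW: the seller makes goods available at their premises; the buyer bears all onward costs.
CIF value = EXW price + inland to port + export clearance + origin terminal + freight + insurance = 5463.36 + 1016.68 + 177.79 + 948.92 + 1330.04 + 176.73 = 9113.52
Import duty = 672 × 0.70 = 470.40
Buyer bears: inland to port 1016.68 + export clearance 177.79 + origin terminal 948.92 + freight 1330.04 + insurance 176.73 + destination terminal 354.96 + brokerage 419.63 + duty 470.40 = 4895.15
Landed cost = invoice 5463.36 + 4895.15 = 10358.51

Total landed cost: GBP 10358.51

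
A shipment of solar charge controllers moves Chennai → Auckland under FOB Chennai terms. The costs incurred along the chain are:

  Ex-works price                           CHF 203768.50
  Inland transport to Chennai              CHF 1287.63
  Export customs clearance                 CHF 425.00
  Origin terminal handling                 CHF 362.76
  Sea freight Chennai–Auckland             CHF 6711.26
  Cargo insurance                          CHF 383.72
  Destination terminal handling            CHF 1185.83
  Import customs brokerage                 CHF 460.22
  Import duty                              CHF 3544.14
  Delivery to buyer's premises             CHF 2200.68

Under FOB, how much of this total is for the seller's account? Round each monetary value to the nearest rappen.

Seller's account: CHF 205843.89

FOB: the seller bears costs until goods are on board at the origin port; the buyer bears freight, insurance and all costs thereafter.
Seller's account: goods 203768.50 + inland to port 1287.63 + export clearance 425.00 + origin terminal 362.76 = 205843.89
Buyer's account: freight 6711.26 + insurance 383.72 + destination terminal 1185.83 + brokerage 460.22 + duty 3544.14 + delivery 2200.68 = 14485.85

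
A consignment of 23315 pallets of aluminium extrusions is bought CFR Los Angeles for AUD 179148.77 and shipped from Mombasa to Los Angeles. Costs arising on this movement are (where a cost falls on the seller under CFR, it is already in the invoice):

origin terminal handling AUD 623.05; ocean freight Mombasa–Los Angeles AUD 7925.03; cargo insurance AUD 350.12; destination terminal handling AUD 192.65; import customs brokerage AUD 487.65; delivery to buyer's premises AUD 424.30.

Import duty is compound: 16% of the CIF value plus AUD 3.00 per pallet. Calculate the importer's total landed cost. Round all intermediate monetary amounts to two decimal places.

Total landed cost: AUD 279268.31

CFR: the seller pays costs through ocean freight to the destination port, but not insurance.
Already in the invoice (seller's account under CFR): origin terminal, freight — exclude.
CIF value = CFR price + insurance = 179148.77 + 350.12 = 179498.89
Ad valorem component: 179498.89 × 16% = 28719.82
Specific component: 23315 × 3.00 = 69945.00
Import duty = 28719.82 + 69945.00 = 98664.82
Buyer bears: insurance 350.12 + destination terminal 192.65 + brokerage 487.65 + delivery 424.30 + duty 98664.82 = 100119.54
Landed cost = invoice 179148.77 + 100119.54 = 279268.31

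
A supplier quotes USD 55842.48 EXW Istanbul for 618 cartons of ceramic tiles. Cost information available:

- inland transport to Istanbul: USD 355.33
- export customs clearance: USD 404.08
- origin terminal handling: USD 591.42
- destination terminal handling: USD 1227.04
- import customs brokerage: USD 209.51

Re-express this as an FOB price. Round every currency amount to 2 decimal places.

Not relevant to the conversion: destination terminal, brokerage — on the buyer under both terms; not part of either seller's price.
From EXW to FOB, the seller additionally bears: inland to port, export clearance, origin terminal.
FOB price = 55842.48 + 355.33 + 404.08 + 591.42 = 57193.31

FOB price: USD 57193.31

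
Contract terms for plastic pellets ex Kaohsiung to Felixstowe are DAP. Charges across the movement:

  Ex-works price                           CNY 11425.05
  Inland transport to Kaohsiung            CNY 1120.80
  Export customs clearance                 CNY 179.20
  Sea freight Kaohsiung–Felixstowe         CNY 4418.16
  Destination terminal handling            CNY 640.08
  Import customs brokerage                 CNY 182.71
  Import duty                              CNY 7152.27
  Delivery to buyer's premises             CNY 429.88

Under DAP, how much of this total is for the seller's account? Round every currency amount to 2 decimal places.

DAP: the seller bears all costs to the named destination except import duty and clearance.
Seller's account: goods 11425.05 + inland to port 1120.80 + export clearance 179.20 + freight 4418.16 + destination terminal 640.08 + delivery 429.88 = 18213.17
Buyer's account: brokerage 182.71 + duty 7152.27 = 7334.98

Seller's account: CNY 18213.17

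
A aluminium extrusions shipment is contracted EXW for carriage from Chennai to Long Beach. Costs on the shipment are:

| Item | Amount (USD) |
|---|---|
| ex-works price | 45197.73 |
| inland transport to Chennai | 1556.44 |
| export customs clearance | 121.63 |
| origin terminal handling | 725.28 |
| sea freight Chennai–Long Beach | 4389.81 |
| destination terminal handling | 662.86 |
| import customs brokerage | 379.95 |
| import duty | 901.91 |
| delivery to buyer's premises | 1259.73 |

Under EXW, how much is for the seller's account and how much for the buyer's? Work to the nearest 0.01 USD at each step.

EXW: the seller makes goods available at their premises; the buyer bears all onward costs.
Seller's account: goods 45197.73 = 45197.73
Buyer's account: inland to port 1556.44 + export clearance 121.63 + origin terminal 725.28 + freight 4389.81 + destination terminal 662.86 + brokerage 379.95 + duty 901.91 + delivery 1259.73 = 9997.61

Seller: USD 45197.73; buyer: USD 9997.61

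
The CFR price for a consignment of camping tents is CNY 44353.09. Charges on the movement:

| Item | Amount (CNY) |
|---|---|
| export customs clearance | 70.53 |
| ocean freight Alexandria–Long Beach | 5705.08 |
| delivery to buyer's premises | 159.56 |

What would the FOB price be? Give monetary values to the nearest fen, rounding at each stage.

FOB price: CNY 38648.01

Not relevant to the conversion: export clearance — on the seller under both CFR and FOB; already in the CFR price and stays in the FOB price. delivery — on the buyer under both terms; not part of either seller's price.
From CFR to FOB, the seller no longer bears: freight.
FOB price = 44353.09 − 5705.08 = 38648.01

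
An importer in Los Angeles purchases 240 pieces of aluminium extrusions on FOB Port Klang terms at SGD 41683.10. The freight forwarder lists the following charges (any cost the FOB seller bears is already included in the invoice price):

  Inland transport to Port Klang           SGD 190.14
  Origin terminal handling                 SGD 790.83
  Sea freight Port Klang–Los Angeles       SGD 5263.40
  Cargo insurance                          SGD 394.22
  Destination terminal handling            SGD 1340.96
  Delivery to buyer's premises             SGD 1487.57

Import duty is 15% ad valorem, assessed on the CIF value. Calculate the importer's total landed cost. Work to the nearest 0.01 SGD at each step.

FOB: the seller bears costs until goods are on board at the origin port; the buyer bears freight, insurance and all costs thereafter.
Already in the invoice (seller's account under FOB): inland to port, origin terminal — exclude.
CIF value = FOB price + freight + insurance = 41683.10 + 5263.40 + 394.22 = 47340.72
Import duty = 47340.72 × 15% = 7101.11
Buyer bears: freight 5263.40 + insurance 394.22 + destination terminal 1340.96 + delivery 1487.57 + duty 7101.11 = 15587.26
Landed cost = invoice 41683.10 + 15587.26 = 57270.36

Total landed cost: SGD 57270.36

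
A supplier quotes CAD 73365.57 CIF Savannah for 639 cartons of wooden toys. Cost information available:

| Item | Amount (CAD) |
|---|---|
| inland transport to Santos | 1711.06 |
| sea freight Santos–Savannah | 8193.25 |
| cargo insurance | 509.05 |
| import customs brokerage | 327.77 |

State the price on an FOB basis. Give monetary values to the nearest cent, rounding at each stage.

FOB price: CAD 64663.27

Not relevant to the conversion: inland to port — on the seller under both CIF and FOB; already in the CIF price and stays in the FOB price. brokerage — on the buyer under both terms; not part of either seller's price.
From CIF to FOB, the seller no longer bears: freight, insurance.
FOB price = 73365.57 − 8193.25 − 509.05 = 64663.27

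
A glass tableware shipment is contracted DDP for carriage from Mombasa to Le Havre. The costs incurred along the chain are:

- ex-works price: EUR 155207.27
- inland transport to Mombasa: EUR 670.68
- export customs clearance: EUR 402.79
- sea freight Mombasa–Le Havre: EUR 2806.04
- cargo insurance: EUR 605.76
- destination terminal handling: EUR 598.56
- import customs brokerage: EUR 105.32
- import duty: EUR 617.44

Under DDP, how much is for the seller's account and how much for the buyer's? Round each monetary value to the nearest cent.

DDP: the seller bears all costs including import duty.
Seller's account: goods 155207.27 + inland to port 670.68 + export clearance 402.79 + freight 2806.04 + insurance 605.76 + destination terminal 598.56 + brokerage 105.32 + duty 617.44 = 161013.86
Buyer's account: 0.00

Seller: EUR 161013.86; buyer: EUR 0.00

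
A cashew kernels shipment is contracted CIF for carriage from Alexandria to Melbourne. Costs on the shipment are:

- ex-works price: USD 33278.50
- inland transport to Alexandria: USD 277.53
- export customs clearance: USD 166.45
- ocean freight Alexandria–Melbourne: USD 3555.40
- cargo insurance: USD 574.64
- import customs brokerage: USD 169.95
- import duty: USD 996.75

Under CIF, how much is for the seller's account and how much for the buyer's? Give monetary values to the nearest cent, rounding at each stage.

Seller: USD 37852.52; buyer: USD 1166.70

CIF: the seller pays costs through ocean freight and marine insurance to the destination port.
Seller's account: goods 33278.50 + inland to port 277.53 + export clearance 166.45 + freight 3555.40 + insurance 574.64 = 37852.52
Buyer's account: brokerage 169.95 + duty 996.75 = 1166.70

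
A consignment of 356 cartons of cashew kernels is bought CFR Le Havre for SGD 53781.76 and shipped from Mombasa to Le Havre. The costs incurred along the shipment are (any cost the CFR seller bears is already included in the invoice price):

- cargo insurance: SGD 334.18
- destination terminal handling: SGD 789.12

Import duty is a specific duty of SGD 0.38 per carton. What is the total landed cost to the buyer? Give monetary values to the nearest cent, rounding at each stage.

Total landed cost: SGD 55040.34

CFR: the seller pays costs through ocean freight to the destination port, but not insurance.
CIF value = CFR price + insurance = 53781.76 + 334.18 = 54115.94
Import duty = 356 × 0.38 = 135.28
Buyer bears: insurance 334.18 + destination terminal 789.12 + duty 135.28 = 1258.58
Landed cost = invoice 53781.76 + 1258.58 = 55040.34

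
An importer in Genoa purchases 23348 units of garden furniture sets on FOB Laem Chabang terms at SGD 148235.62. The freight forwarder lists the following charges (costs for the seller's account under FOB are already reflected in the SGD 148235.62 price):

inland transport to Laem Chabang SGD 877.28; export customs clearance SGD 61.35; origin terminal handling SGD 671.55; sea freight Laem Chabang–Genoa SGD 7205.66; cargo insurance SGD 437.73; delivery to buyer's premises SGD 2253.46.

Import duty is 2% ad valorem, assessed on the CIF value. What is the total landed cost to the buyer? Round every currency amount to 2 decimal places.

FOB: the seller bears costs until goods are on board at the origin port; the buyer bears freight, insurance and all costs thereafter.
Already in the invoice (seller's account under FOB): inland to port, export clearance, origin terminal — exclude.
CIF value = FOB price + freight + insurance = 148235.62 + 7205.66 + 437.73 = 155879.01
Import duty = 155879.01 × 2% = 3117.58
Buyer bears: freight 7205.66 + insurance 437.73 + delivery 2253.46 + duty 3117.58 = 13014.43
Landed cost = invoice 148235.62 + 13014.43 = 161250.05

Total landed cost: SGD 161250.05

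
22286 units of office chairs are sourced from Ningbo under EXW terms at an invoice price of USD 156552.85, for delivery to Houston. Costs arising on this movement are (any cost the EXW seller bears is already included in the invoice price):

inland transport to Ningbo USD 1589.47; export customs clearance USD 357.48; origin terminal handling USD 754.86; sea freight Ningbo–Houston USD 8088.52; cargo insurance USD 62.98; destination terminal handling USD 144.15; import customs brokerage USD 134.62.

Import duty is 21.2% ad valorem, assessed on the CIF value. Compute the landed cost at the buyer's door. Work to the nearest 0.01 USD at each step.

EXW: the seller makes goods available at their premises; the buyer bears all onward costs.
CIF value = EXW price + inland to port + export clearance + origin terminal + freight + insurance = 156552.85 + 1589.47 + 357.48 + 754.86 + 8088.52 + 62.98 = 167406.16
Import duty = 167406.16 × 21.2% = 35490.11
Buyer bears: inland to port 1589.47 + export clearance 357.48 + origin terminal 754.86 + freight 8088.52 + insurance 62.98 + destination terminal 144.15 + brokerage 134.62 + duty 35490.11 = 46622.19
Landed cost = invoice 156552.85 + 46622.19 = 203175.04

Total landed cost: USD 203175.04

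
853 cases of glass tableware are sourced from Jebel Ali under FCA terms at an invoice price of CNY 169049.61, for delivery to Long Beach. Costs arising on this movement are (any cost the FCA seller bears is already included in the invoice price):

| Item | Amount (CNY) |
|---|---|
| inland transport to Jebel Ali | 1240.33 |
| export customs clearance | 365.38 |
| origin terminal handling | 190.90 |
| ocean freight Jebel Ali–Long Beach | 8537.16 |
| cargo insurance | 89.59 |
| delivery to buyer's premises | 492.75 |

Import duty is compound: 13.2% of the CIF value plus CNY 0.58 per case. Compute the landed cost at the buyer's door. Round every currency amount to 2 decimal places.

FCA: the seller delivers export-cleared goods to the carrier; the buyer bears costs from that point.
Already in the invoice (seller's account under FCA): inland to port, export clearance — exclude.
CIF value = FCA price + origin terminal + freight + insurance = 169049.61 + 190.90 + 8537.16 + 89.59 = 177867.26
Ad valorem component: 177867.26 × 13.2% = 23478.48
Specific component: 853 × 0.58 = 494.74
Import duty = 23478.48 + 494.74 = 23973.22
Buyer bears: origin terminal 190.90 + freight 8537.16 + insurance 89.59 + delivery 492.75 + duty 23973.22 = 33283.62
Landed cost = invoice 169049.61 + 33283.62 = 202333.23

Total landed cost: CNY 202333.23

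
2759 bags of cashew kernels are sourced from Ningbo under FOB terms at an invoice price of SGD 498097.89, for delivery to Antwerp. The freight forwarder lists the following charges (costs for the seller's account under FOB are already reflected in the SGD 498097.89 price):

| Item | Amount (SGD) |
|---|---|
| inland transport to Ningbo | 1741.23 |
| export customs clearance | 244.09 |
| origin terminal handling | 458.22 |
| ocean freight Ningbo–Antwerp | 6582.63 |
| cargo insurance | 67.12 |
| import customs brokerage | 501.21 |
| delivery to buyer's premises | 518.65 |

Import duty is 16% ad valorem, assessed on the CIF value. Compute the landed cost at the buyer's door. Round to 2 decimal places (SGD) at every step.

Total landed cost: SGD 586527.12

FOB: the seller bears costs until goods are on board at the origin port; the buyer bears freight, insurance and all costs thereafter.
Already in the invoice (seller's account under FOB): inland to port, export clearance, origin terminal — exclude.
CIF value = FOB price + freight + insurance = 498097.89 + 6582.63 + 67.12 = 504747.64
Import duty = 504747.64 × 16% = 80759.62
Buyer bears: freight 6582.63 + insurance 67.12 + brokerage 501.21 + delivery 518.65 + duty 80759.62 = 88429.23
Landed cost = invoice 498097.89 + 88429.23 = 586527.12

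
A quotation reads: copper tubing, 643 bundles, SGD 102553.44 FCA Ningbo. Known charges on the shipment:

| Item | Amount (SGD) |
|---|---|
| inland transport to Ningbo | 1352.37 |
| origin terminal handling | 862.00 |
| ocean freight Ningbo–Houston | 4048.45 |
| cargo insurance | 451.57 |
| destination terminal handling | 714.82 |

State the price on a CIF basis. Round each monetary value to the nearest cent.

CIF price: SGD 107915.46

Not relevant to the conversion: inland to port — on the seller under both FCA and CIF; already in the FCA price and stays in the CIF price. destination terminal — on the buyer under both terms; not part of either seller's price.
From FCA to CIF, the seller additionally bears: origin terminal, freight, insurance.
CIF price = 102553.44 + 862.00 + 4048.45 + 451.57 = 107915.46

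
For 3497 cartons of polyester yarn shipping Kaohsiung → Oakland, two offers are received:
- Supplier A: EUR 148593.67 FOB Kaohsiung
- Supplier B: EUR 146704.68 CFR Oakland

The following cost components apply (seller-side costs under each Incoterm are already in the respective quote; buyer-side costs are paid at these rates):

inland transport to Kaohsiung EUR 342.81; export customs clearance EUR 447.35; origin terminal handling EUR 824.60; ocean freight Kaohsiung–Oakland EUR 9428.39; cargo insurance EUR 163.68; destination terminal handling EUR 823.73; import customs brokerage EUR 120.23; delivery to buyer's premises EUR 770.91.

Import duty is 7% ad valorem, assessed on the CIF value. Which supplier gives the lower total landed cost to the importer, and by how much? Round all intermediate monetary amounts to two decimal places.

Supplier A (FOB):
CIF value = FOB price + freight + insurance = 148593.67 + 9428.39 + 163.68 = 158185.74
Import duty = 158185.74 × 7% = 11073.00
Buyer bears (A): 9428.39 + 163.68 + 823.73 + 120.23 + 770.91 = 11306.94
Landed cost (A) = invoice 148593.67 + 11306.94 + duty 11073.00 = 170973.61
Supplier B (CFR):
CIF value = CFR price + insurance = 146704.68 + 163.68 = 146868.36
Import duty = 146868.36 × 7% = 10280.79
Buyer bears (B): 163.68 + 823.73 + 120.23 + 770.91 = 1878.55
Landed cost (B) = invoice 146704.68 + 1878.55 + duty 10280.79 = 158864.02
Difference = |170973.61 − 158864.02| = 12109.59

Supplier B is cheaper by EUR 12109.59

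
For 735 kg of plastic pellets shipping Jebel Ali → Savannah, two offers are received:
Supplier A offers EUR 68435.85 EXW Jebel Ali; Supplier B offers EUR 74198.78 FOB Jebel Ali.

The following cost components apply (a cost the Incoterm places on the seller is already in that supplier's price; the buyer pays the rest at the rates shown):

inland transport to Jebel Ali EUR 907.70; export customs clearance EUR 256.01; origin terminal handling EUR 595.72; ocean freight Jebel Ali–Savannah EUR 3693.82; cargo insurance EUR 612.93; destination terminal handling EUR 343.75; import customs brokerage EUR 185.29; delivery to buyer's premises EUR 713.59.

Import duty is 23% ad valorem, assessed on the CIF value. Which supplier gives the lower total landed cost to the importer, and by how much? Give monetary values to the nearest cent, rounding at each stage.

Supplier A is cheaper by EUR 4924.30

Supplier A (EXW):
CIF value = EXW price + inland to port + export clearance + origin terminal + freight + insurance = 68435.85 + 907.70 + 256.01 + 595.72 + 3693.82 + 612.93 = 74502.03
Import duty = 74502.03 × 23% = 17135.47
Buyer bears (A): 907.70 + 256.01 + 595.72 + 3693.82 + 612.93 + 343.75 + 185.29 + 713.59 = 7308.81
Landed cost (A) = invoice 68435.85 + 7308.81 + duty 17135.47 = 92880.13
Supplier B (FOB):
CIF value = FOB price + freight + insurance = 74198.78 + 3693.82 + 612.93 = 78505.53
Import duty = 78505.53 × 23% = 18056.27
Buyer bears (B): 3693.82 + 612.93 + 343.75 + 185.29 + 713.59 = 5549.38
Landed cost (B) = invoice 74198.78 + 5549.38 + duty 18056.27 = 97804.43
Difference = |92880.13 − 97804.43| = 4924.30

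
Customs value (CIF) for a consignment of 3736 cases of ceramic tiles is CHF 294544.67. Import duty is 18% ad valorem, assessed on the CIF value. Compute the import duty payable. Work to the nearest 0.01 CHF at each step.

Import duty = 294544.67 × 18% = 53018.04

Import duty: CHF 53018.04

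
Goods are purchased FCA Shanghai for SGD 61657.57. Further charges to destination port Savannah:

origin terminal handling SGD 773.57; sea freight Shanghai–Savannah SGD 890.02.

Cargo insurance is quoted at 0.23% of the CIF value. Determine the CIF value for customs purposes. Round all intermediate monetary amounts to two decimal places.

Let C be the CIF value. C = FCA price + pre-shipment costs + freight + 0.23% × C
C − 0.23% × C = 61657.57 + 773.57 + 890.02
0.9977 × C = 63321.16
C = 63321.16 / 0.9977 = 63467.13
Insurance premium = 0.23% × 63467.13 = 145.97

CIF value: SGD 63467.13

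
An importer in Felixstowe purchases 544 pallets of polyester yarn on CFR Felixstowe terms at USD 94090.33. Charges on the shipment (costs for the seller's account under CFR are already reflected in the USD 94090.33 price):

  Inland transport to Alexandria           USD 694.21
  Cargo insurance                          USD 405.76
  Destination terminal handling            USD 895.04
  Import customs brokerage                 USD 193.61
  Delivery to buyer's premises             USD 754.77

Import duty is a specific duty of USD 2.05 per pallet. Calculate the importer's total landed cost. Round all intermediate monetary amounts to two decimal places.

CFR: the seller pays costs through ocean freight to the destination port, but not insurance.
Already in the invoice (seller's account under CFR): inland to port — exclude.
CIF value = CFR price + insurance = 94090.33 + 405.76 = 94496.09
Import duty = 544 × 2.05 = 1115.20
Buyer bears: insurance 405.76 + destination terminal 895.04 + brokerage 193.61 + delivery 754.77 + duty 1115.20 = 3364.38
Landed cost = invoice 94090.33 + 3364.38 = 97454.71

Total landed cost: USD 97454.71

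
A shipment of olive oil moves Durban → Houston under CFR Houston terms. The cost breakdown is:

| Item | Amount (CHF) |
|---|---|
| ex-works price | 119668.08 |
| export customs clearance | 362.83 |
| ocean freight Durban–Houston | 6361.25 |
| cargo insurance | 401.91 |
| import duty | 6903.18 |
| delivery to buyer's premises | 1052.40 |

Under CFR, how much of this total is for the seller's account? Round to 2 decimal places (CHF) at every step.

CFR: the seller pays costs through ocean freight to the destination port, but not insurance.
Seller's account: goods 119668.08 + export clearance 362.83 + freight 6361.25 = 126392.16
Buyer's account: insurance 401.91 + duty 6903.18 + delivery 1052.40 = 8357.49

Seller's account: CHF 126392.16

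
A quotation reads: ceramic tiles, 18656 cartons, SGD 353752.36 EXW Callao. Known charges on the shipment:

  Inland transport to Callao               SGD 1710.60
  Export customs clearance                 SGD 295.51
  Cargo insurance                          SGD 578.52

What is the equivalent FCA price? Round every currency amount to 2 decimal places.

Not relevant to the conversion: insurance — on the buyer under both terms; not part of either seller's price.
From EXW to FCA, the seller additionally bears: inland to port, export clearance.
FCA price = 353752.36 + 1710.60 + 295.51 = 355758.47

FCA price: SGD 355758.47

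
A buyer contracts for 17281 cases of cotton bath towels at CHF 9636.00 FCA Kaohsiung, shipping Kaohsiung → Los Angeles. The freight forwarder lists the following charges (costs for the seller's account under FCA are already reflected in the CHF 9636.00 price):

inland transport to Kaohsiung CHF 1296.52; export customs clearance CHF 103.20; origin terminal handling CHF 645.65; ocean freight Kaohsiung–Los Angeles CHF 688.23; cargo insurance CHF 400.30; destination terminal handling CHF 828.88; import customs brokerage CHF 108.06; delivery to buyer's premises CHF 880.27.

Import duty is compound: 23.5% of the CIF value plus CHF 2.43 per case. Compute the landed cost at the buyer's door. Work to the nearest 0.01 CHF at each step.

FCA: the seller delivers export-cleared goods to the carrier; the buyer bears costs from that point.
Already in the invoice (seller's account under FCA): inland to port, export clearance — exclude.
CIF value = FCA price + origin terminal + freight + insurance = 9636.00 + 645.65 + 688.23 + 400.30 = 11370.18
Ad valorem component: 11370.18 × 23.5% = 2671.99
Specific component: 17281 × 2.43 = 41992.83
Import duty = 2671.99 + 41992.83 = 44664.82
Buyer bears: origin terminal 645.65 + freight 688.23 + insurance 400.30 + destination terminal 828.88 + brokerage 108.06 + delivery 880.27 + duty 44664.82 = 48216.21
Landed cost = invoice 9636.00 + 48216.21 = 57852.21

Total landed cost: CHF 57852.21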